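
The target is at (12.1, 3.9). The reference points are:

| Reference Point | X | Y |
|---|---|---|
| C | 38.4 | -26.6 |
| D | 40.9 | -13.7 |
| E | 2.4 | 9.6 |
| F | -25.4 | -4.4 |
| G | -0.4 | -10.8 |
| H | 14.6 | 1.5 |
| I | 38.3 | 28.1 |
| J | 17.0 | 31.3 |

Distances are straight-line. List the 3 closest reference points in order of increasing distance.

Distances from (12.1, 3.9):
C: √((26.3)² + (-30.5)²) = √(691.690 + 930.250) = 40.3
D: √((28.8)² + (-17.6)²) = √(829.440 + 309.760) = 33.8
E: √((-9.7)² + (5.7)²) = √(94.090 + 32.490) = 11.3
F: √((-37.5)² + (-8.3)²) = √(1406.250 + 68.890) = 38.4
G: √((-12.5)² + (-14.7)²) = √(156.250 + 216.090) = 19.3
H: √((2.5)² + (-2.4)²) = √(6.250 + 5.760) = 3.5
I: √((26.2)² + (24.2)²) = √(686.440 + 585.640) = 35.7
J: √((4.9)² + (27.4)²) = √(24.010 + 750.760) = 27.8
Sorted: H (3.5) < E (11.3) < G (19.3) < J (27.8) < D (33.8) < …

H, E, G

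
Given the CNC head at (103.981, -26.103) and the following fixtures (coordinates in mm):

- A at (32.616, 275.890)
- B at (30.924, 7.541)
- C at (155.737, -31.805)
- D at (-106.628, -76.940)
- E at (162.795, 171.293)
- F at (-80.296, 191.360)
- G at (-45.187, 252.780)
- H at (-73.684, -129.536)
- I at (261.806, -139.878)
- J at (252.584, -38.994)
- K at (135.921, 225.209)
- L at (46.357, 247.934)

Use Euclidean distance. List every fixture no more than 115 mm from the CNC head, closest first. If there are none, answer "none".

C, B

Distances from (103.981, -26.103):
A: √((-71.365)² + (301.993)²) = √(5092.96322 + 91199.77205) = 310.311 mm
B: √((-73.057)² + (33.644)²) = √(5337.32525 + 1131.91874) = 80.432 mm
C: √((51.756)² + (-5.702)²) = √(2678.68354 + 32.51280) = 52.069 mm
D: √((-210.609)² + (-50.837)²) = √(44356.15088 + 2584.40057) = 216.658 mm
E: √((58.814)² + (197.396)²) = √(3459.08660 + 38965.18082) = 205.972 mm
F: √((-184.277)² + (217.463)²) = √(33958.01273 + 47290.15637) = 285.041 mm
G: √((-149.168)² + (278.883)²) = √(22251.09222 + 77775.72769) = 316.270 mm
H: √((-177.665)² + (-103.433)²) = √(31564.85222 + 10698.38549) = 205.580 mm
I: √((157.825)² + (-113.775)²) = √(24908.73062 + 12944.75062) = 194.560 mm
J: √((148.603)² + (-12.891)²) = √(22082.85161 + 166.17788) = 149.161 mm
K: √((31.940)² + (251.312)²) = √(1020.16360 + 63157.72134) = 253.334 mm
L: √((-57.624)² + (274.037)²) = √(3320.52538 + 75096.27737) = 280.030 mm
Threshold 115 mm: C (52.069 mm), B (80.432 mm) are within range.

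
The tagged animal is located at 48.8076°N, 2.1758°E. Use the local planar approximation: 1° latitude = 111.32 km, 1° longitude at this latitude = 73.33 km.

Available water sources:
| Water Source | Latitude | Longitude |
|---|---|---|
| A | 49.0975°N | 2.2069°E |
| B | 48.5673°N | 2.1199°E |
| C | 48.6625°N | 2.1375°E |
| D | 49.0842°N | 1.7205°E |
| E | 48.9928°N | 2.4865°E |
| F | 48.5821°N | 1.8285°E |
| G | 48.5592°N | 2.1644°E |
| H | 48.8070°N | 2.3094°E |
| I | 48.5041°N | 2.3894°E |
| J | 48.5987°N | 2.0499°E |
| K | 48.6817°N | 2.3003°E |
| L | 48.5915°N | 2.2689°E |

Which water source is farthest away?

D

Distances from 48.8076°N, 2.1758°E:
A: 32.3521 km
B: 27.0624 km
C: 16.3949 km
D: 45.4180 km
E: 30.7267 km
F: 35.7594 km
G: 27.6645 km
H: 9.7971 km
I: 37.2399 km
J: 25.0203 km
K: 16.7265 km
L: 25.0062 km
Maximum: D at 45.4180 km.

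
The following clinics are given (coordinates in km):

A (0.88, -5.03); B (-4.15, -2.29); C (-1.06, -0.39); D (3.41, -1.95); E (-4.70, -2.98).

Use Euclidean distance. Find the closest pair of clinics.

B and E

Pairwise distances:
B–E: 0.88 km
B–C: 3.63 km
A–D: 3.99 km
C–E: 4.47 km
C–D: 4.73 km
A–C: 5.03 km
A–B: 5.73 km
A–E: 5.94 km
B–D: 7.57 km
D–E: 8.18 km
Closest pair: B–E at 0.88 km.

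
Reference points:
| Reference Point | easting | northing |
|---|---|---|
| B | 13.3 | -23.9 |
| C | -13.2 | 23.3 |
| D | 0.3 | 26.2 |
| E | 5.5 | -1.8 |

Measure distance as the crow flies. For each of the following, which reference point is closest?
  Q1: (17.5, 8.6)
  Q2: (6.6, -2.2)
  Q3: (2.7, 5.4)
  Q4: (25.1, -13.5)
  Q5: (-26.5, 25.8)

Q1 at (17.5, 8.6):
  B: √((-4.2)² + (-32.5)²) = √(17.640 + 1056.250) = 32.8
  C: √((-30.7)² + (14.7)²) = √(942.490 + 216.090) = 34.0
  D: √((-17.2)² + (17.6)²) = √(295.840 + 309.760) = 24.6
  E: √((-12.0)² + (-10.4)²) = √(144.000 + 108.160) = 15.9
  → nearest: E (15.9)
Q2 at (6.6, -2.2):
  B: √((6.7)² + (-21.7)²) = √(44.890 + 470.890) = 22.7
  C: √((-19.8)² + (25.5)²) = √(392.040 + 650.250) = 32.3
  D: √((-6.3)² + (28.4)²) = √(39.690 + 806.560) = 29.1
  E: √((-1.1)² + (0.4)²) = √(1.210 + 0.160) = 1.2
  → nearest: E (1.2)
Q3 at (2.7, 5.4):
  B: √((10.6)² + (-29.3)²) = √(112.360 + 858.490) = 31.2
  C: √((-15.9)² + (17.9)²) = √(252.810 + 320.410) = 23.9
  D: √((-2.4)² + (20.8)²) = √(5.760 + 432.640) = 20.9
  E: √((2.8)² + (-7.2)²) = √(7.840 + 51.840) = 7.7
  → nearest: E (7.7)
Q4 at (25.1, -13.5):
  B: √((-11.8)² + (-10.4)²) = √(139.240 + 108.160) = 15.7
  C: √((-38.3)² + (36.8)²) = √(1466.890 + 1354.240) = 53.1
  D: √((-24.8)² + (39.7)²) = √(615.040 + 1576.090) = 46.8
  E: √((-19.6)² + (11.7)²) = √(384.160 + 136.890) = 22.8
  → nearest: B (15.7)
Q5 at (-26.5, 25.8):
  B: √((39.8)² + (-49.7)²) = √(1584.040 + 2470.090) = 63.7
  C: √((13.3)² + (-2.5)²) = √(176.890 + 6.250) = 13.5
  D: √((26.8)² + (0.4)²) = √(718.240 + 0.160) = 26.8
  E: √((32.0)² + (-27.6)²) = √(1024.000 + 761.760) = 42.3
  → nearest: C (13.5)

Q1→E; Q2→E; Q3→E; Q4→B; Q5→C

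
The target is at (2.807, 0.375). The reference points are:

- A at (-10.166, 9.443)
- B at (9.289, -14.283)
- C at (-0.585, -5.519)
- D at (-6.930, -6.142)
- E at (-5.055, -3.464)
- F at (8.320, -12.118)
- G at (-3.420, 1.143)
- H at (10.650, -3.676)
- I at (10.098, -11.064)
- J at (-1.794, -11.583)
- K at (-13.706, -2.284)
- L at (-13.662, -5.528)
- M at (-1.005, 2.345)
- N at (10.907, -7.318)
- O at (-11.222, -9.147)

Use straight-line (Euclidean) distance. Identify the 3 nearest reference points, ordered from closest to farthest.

M, G, C

Distances from (2.807, 0.375):
A: 15.828
B: 16.027
C: 6.800
D: 11.717
E: 8.749
F: 13.655
G: 6.274
H: 8.827
I: 13.565
J: 12.813
K: 16.726
L: 17.495
M: 4.291
N: 11.171
O: 16.955
Sorted: M (4.291) < G (6.274) < C (6.800) < E (8.749) < H (8.827) < …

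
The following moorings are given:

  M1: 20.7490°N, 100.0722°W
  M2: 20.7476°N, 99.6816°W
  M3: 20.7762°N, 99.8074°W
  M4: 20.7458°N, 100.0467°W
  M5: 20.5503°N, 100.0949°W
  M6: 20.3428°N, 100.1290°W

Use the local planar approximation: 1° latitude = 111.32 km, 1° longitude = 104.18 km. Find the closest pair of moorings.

Pairwise distances:
M1–M2: √((-0.0014·111.32)² + (0.3906·104.18)²) = √(0.024289 + 1655.896484) = 40.6930 km
M1–M3: √((0.0272·111.32)² + (0.2648·104.18)²) = √(9.168203 + 761.035065) = 27.7525 km
M1–M4: √((-0.0032·111.32)² + (0.0255·104.18)²) = √(0.126896 + 7.057470) = 2.6804 km
M1–M5: √((-0.1987·111.32)² + (-0.0227·104.18)²) = √(489.262725 + 5.592686) = 22.2453 km
M1–M6: √((-0.4062·111.32)² + (-0.0568·104.18)²) = √(2044.684164 + 35.015907) = 45.6037 km
M2–M3: √((0.0286·111.32)² + (-0.1258·104.18)²) = √(10.136277 + 171.763147) = 13.4870 km
M2–M4: √((-0.0018·111.32)² + (-0.3651·104.18)²) = √(0.040151 + 1446.746273) = 38.0366 km
M2–M5: √((-0.1973·111.32)² + (-0.4133·104.18)²) = √(482.392521 + 1853.956401) = 48.3358 km
M2–M6: √((-0.4048·111.32)² + (-0.4474·104.18)²) = √(2030.614126 + 2172.504405) = 64.8315 km
M3–M4: √((-0.0304·111.32)² + (-0.2393·104.18)²) = √(11.452322 + 621.518562) = 25.1589 km
M3–M5: √((-0.2259·111.32)² + (-0.2875·104.18)²) = √(632.381064 + 897.107328) = 39.1087 km
M3–M6: √((-0.4334·111.32)² + (-0.3216·104.18)²) = √(2327.685007 + 1122.537314) = 58.7386 km
M4–M5: √((-0.1955·111.32)² + (-0.0482·104.18)²) = √(473.630781 + 25.215221) = 22.3349 km
M4–M6: √((-0.4030·111.32)² + (-0.0823·104.18)²) = √(2012.595455 + 73.513716) = 45.6739 km
M5–M6: √((-0.2075·111.32)² + (-0.0341·104.18)²) = √(533.559181 + 12.620526) = 23.3705 km
Closest pair: M1–M4 at 2.6804 km.

M1 and M4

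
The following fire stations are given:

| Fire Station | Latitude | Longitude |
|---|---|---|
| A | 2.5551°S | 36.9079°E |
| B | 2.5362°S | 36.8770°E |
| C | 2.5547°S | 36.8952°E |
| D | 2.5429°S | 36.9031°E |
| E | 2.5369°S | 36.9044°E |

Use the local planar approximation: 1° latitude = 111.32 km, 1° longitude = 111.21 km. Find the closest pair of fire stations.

D and E

Pairwise distances:
A–B: √((0.0189·111.32)² + (-0.0309·111.21)²) = √(4.426597 + 11.808769) = 4.0293 km
A–C: √((0.0004·111.32)² + (-0.0127·111.21)²) = √(0.001983 + 1.994781) = 1.4131 km
A–D: √((0.0122·111.32)² + (-0.0048·111.21)²) = √(1.844446 + 0.284951) = 1.4592 km
A–E: √((0.0182·111.32)² + (-0.0035·111.21)²) = √(4.104773 + 0.151504) = 2.0631 km
B–C: √((-0.0185·111.32)² + (0.0182·111.21)²) = √(4.241211 + 4.096665) = 2.8875 km
B–D: √((-0.0067·111.32)² + (0.0261·111.21)²) = √(0.556283 + 8.424976) = 2.9969 km
B–E: √((-0.0007·111.32)² + (0.0274·111.21)²) = √(0.006072 + 9.285147) = 3.0482 km
C–D: √((0.0118·111.32)² + (0.0079·111.21)²) = √(1.725482 + 0.771866) = 1.5803 km
C–E: √((0.0178·111.32)² + (0.0092·111.21)²) = √(3.926326 + 1.046799) = 2.2301 km
D–E: √((0.0060·111.32)² + (0.0013·111.21)²) = √(0.446117 + 0.020901) = 0.6834 km
Closest pair: D–E at 0.6834 km.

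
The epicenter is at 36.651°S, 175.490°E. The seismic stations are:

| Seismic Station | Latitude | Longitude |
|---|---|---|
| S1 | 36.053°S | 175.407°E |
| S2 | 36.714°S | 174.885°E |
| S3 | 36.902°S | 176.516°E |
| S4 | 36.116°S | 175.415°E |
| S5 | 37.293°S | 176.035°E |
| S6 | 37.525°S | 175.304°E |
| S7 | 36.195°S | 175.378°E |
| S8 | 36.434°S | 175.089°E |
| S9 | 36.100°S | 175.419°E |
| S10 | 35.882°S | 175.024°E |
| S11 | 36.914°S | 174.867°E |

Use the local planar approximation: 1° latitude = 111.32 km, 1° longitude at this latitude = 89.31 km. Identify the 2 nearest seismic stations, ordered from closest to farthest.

Distances from 36.651°S, 175.490°E:
S1: √((0.598·111.32)² + (-0.083·89.31)²) = √(4431.47969 + 54.94857) = 66.981 km
S2: √((-0.063·111.32)² + (-0.605·89.31)²) = √(49.18441 + 2919.51646) = 54.486 km
S3: √((-0.251·111.32)² + (1.026·89.31)²) = √(780.71736 + 8396.43442) = 95.797 km
S4: √((0.535·111.32)² + (-0.075·89.31)²) = √(3546.94096 + 44.86655) = 59.932 km
S5: √((-0.642·111.32)² + (0.545·89.31)²) = √(5107.59498 + 2369.15341) = 86.468 km
S6: √((-0.874·111.32)² + (-0.186·89.31)²) = √(9466.06017 + 275.94725) = 98.702 km
S7: √((0.456·111.32)² + (-0.112·89.31)²) = √(2576.77252 + 100.05441) = 51.738 km
S8: √((0.217·111.32)² + (-0.401·89.31)²) = √(583.53359 + 1282.59317) = 43.199 km
S9: √((0.551·111.32)² + (-0.071·89.31)²) = √(3762.26682 + 40.20841) = 61.664 km
S10: √((0.769·111.32)² + (-0.466·89.31)²) = √(7328.22972 + 1732.09621) = 95.186 km
S11: √((-0.263·111.32)² + (-0.623·89.31)²) = √(857.15210 + 3095.82407) = 62.873 km
Sorted: S8 (43.199 km) < S7 (51.738 km) < S2 (54.486 km) < S4 (59.932 km) < …

S8, S7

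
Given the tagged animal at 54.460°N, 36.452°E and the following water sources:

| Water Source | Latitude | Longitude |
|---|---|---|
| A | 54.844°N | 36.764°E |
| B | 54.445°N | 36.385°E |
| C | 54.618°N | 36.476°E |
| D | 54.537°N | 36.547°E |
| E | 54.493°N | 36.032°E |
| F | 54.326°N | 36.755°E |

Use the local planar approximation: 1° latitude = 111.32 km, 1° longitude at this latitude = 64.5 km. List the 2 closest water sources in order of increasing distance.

Distances from 54.460°N, 36.452°E:
A: √((0.384·111.32)² + (0.312·64.5)²) = √(1827.29575 + 404.97538) = 47.247 km
B: √((-0.015·111.32)² + (-0.067·64.5)²) = √(2.78823 + 18.67536) = 4.633 km
C: √((0.158·111.32)² + (0.024·64.5)²) = √(309.35744 + 2.39630) = 17.657 km
D: √((0.077·111.32)² + (0.095·64.5)²) = √(73.47301 + 37.54626) = 10.537 km
E: √((0.033·111.32)² + (-0.420·64.5)²) = √(13.49504 + 733.86810) = 27.338 km
F: √((-0.134·111.32)² + (0.303·64.5)²) = √(222.51331 + 381.94839) = 24.586 km
Sorted: B (4.633 km) < D (10.537 km) < C (17.657 km) < F (24.586 km) < …

B, D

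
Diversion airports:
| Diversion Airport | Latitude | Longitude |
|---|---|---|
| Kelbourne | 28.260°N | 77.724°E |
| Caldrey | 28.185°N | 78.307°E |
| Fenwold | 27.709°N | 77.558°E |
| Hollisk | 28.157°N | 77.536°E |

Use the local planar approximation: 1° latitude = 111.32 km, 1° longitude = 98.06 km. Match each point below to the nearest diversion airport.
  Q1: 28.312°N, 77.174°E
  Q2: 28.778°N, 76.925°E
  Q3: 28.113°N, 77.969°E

Q1→Hollisk; Q2→Hollisk; Q3→Kelbourne

Q1 at 28.312°N, 77.174°E:
  Kelbourne: 54.243 km
  Caldrey: 111.998 km
  Fenwold: 76.966 km
  Hollisk: 39.469 km
  → nearest: Hollisk (39.469 km)
Q2 at 28.778°N, 76.925°E:
  Kelbourne: 97.282 km
  Caldrey: 150.742 km
  Fenwold: 134.217 km
  Hollisk: 91.481 km
  → nearest: Hollisk (91.481 km)
Q3 at 28.113°N, 77.969°E:
  Kelbourne: 29.068 km
  Caldrey: 34.100 km
  Fenwold: 60.390 km
  Hollisk: 42.742 km
  → nearest: Kelbourne (29.068 km)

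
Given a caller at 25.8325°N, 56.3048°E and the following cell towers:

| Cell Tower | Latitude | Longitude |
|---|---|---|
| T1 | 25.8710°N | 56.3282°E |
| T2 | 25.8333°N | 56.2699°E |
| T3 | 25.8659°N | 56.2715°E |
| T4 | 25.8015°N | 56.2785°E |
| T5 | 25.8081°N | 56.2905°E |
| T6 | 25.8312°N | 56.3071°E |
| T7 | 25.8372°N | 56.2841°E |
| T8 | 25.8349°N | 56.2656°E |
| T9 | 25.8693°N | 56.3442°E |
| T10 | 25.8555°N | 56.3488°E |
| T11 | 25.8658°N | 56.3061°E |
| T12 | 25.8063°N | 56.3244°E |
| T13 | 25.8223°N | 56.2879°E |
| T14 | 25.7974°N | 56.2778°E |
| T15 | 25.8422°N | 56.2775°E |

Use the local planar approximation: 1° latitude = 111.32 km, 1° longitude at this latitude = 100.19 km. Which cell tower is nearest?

Distances from 25.8325°N, 56.3048°E:
T1: 4.8851 km
T2: 3.4978 km
T3: 4.9955 km
T4: 4.3419 km
T5: 3.0709 km
T6: 0.2721 km
T7: 2.1389 km
T8: 3.9365 km
T9: 5.6890 km
T10: 5.0979 km
T11: 3.7092 km
T12: 3.5161 km
T13: 2.0387 km
T14: 4.7524 km
T15: 2.9406 km
Minimum: T6 at 0.2721 km.

T6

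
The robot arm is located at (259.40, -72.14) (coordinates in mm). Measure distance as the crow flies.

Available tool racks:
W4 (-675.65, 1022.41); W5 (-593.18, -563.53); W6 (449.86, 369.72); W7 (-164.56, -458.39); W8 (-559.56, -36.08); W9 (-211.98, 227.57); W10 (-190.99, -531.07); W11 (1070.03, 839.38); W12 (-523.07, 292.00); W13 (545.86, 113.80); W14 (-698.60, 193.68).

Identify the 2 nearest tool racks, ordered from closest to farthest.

W13, W6

Distances from (259.40, -72.14):
W4: 1439.57 mm
W5: 984.05 mm
W6: 481.16 mm
W7: 573.53 mm
W8: 819.75 mm
W9: 558.59 mm
W10: 643.01 mm
W11: 1219.83 mm
W12: 863.05 mm
W13: 341.52 mm
W14: 994.20 mm
Sorted: W13 (341.52 mm) < W6 (481.16 mm) < W9 (558.59 mm) < W7 (573.53 mm) < …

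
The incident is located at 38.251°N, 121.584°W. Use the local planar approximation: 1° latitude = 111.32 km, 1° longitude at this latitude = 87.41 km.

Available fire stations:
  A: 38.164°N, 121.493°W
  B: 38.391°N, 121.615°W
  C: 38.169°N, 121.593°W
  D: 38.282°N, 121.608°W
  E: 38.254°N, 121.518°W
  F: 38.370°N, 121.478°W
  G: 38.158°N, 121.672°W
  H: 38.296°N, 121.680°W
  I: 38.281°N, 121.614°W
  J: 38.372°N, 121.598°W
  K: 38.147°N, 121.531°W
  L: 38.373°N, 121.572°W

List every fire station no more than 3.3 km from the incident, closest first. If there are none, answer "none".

Distances from 38.251°N, 121.584°W:
A: 12.533 km
B: 15.819 km
C: 9.162 km
D: 4.039 km
E: 5.779 km
F: 16.166 km
G: 12.898 km
H: 9.773 km
I: 4.246 km
J: 13.525 km
K: 12.470 km
L: 13.621 km
Threshold 3.3 km: none within range.

none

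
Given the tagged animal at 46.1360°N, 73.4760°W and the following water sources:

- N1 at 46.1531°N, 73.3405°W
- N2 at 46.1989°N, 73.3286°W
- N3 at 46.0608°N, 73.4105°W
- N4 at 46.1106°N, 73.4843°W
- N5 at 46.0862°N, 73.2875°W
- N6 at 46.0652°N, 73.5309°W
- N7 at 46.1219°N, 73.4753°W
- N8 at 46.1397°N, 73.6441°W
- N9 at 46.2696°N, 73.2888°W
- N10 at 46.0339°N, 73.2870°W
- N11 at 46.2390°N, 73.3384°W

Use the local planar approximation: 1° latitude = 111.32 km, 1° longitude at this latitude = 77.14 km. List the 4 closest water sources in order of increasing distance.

Distances from 46.1360°N, 73.4760°W:
N1: 10.6244 km
N2: 13.3535 km
N3: 9.7779 km
N4: 2.8991 km
N5: 15.5618 km
N6: 8.9472 km
N7: 1.5705 km
N8: 12.9738 km
N9: 20.7296 km
N10: 18.4862 km
N11: 15.6248 km
Sorted: N7 (1.5705 km) < N4 (2.8991 km) < N6 (8.9472 km) < N3 (9.7779 km) < N1 (10.6244 km) < N8 (12.9738 km) < …

N7, N4, N6, N3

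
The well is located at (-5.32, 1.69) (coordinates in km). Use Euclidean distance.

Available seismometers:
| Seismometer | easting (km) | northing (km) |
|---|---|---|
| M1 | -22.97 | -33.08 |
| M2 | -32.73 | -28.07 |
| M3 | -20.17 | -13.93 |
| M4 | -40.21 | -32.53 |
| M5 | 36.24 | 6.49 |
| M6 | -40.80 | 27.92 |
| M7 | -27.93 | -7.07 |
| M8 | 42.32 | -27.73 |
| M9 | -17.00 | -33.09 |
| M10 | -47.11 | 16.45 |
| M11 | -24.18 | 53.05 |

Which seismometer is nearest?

M3

Distances from (-5.32, 1.69):
M1: 38.99 km
M2: 40.46 km
M3: 21.55 km
M4: 48.87 km
M5: 41.84 km
M6: 44.12 km
M7: 24.25 km
M8: 55.99 km
M9: 36.69 km
M10: 44.32 km
M11: 54.71 km
Minimum: M3 at 21.55 km.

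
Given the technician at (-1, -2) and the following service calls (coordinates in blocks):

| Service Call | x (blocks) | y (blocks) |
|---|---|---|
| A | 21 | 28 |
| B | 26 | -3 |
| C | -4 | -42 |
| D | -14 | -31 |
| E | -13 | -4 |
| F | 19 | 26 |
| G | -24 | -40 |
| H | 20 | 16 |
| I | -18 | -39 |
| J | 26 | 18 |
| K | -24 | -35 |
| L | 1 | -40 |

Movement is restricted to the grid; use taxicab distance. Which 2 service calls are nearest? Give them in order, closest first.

Distances from (-1, -2):
A: |22| + |30| = 22 + 30 = 52 blocks
B: |27| + |-1| = 27 + 1 = 28 blocks
C: |-3| + |-40| = 3 + 40 = 43 blocks
D: |-13| + |-29| = 13 + 29 = 42 blocks
E: |-12| + |-2| = 12 + 2 = 14 blocks
F: |20| + |28| = 20 + 28 = 48 blocks
G: |-23| + |-38| = 23 + 38 = 61 blocks
H: |21| + |18| = 21 + 18 = 39 blocks
I: |-17| + |-37| = 17 + 37 = 54 blocks
J: |27| + |20| = 27 + 20 = 47 blocks
K: |-23| + |-33| = 23 + 33 = 56 blocks
L: |2| + |-38| = 2 + 38 = 40 blocks
Sorted: E (14 blocks) < B (28 blocks) < H (39 blocks) < L (40 blocks) < …

E, B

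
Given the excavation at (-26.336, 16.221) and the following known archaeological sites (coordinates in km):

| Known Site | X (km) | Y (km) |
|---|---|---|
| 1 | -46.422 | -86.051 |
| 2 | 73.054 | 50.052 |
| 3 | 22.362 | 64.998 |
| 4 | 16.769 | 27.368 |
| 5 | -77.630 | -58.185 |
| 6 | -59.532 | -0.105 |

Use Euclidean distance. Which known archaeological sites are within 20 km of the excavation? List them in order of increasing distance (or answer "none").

none

Distances from (-26.336, 16.221):
1: 104.226 km
2: 104.990 km
3: 68.925 km
4: 44.523 km
5: 90.373 km
6: 36.993 km
Threshold 20 km: none within range.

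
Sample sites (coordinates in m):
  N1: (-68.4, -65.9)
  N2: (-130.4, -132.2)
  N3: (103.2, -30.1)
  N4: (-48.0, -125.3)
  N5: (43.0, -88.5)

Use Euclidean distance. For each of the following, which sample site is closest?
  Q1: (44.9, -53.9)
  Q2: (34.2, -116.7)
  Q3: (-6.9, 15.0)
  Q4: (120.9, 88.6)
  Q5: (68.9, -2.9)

Q1→N5; Q2→N5; Q3→N1; Q4→N3; Q5→N3

Q1 at (44.9, -53.9):
  N1: 113.9 m
  N2: 192.0 m
  N3: 63.0 m
  N4: 117.2 m
  N5: 34.7 m
  → nearest: N5 (34.7 m)
Q2 at (34.2, -116.7):
  N1: 114.5 m
  N2: 165.3 m
  N3: 110.7 m
  N4: 82.6 m
  N5: 29.5 m
  → nearest: N5 (29.5 m)
Q3 at (-6.9, 15.0):
  N1: 101.6 m
  N2: 192.1 m
  N3: 119.0 m
  N4: 146.2 m
  N5: 114.9 m
  → nearest: N1 (101.6 m)
Q4 at (120.9, 88.6):
  N1: 244.3 m
  N2: 334.5 m
  N3: 120.0 m
  N4: 272.5 m
  N5: 193.5 m
  → nearest: N3 (120.0 m)
Q5 at (68.9, -2.9):
  N1: 151.1 m
  N2: 237.6 m
  N3: 43.8 m
  N4: 169.3 m
  N5: 89.4 m
  → nearest: N3 (43.8 m)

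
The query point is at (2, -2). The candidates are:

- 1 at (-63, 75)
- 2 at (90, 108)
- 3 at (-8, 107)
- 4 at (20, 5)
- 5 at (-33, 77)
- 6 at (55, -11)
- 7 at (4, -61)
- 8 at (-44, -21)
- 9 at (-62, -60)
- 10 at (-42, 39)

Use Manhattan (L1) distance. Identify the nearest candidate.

Distances from (2, -2):
1: |-65| + |77| = 65 + 77 = 142
2: |88| + |110| = 88 + 110 = 198
3: |-10| + |109| = 10 + 109 = 119
4: |18| + |7| = 18 + 7 = 25
5: |-35| + |79| = 35 + 79 = 114
6: |53| + |-9| = 53 + 9 = 62
7: |2| + |-59| = 2 + 59 = 61
8: |-46| + |-19| = 46 + 19 = 65
9: |-64| + |-58| = 64 + 58 = 122
10: |-44| + |41| = 44 + 41 = 85
Minimum: 4 at 25.

4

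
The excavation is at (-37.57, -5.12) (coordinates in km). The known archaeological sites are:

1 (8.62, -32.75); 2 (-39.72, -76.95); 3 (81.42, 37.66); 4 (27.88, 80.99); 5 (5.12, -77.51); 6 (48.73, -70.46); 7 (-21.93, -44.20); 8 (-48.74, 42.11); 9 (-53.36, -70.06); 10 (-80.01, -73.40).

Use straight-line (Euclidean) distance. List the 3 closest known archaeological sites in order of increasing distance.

Distances from (-37.57, -5.12):
1: √((46.19)² + (-27.63)²) = √(2133.5161 + 763.4169) = 53.82 km
2: √((-2.15)² + (-71.83)²) = √(4.6225 + 5159.5489) = 71.86 km
3: √((118.99)² + (42.78)²) = √(14158.6201 + 1830.1284) = 126.45 km
4: √((65.45)² + (86.11)²) = √(4283.7025 + 7414.9321) = 108.16 km
5: √((42.69)² + (-72.39)²) = √(1822.4361 + 5240.3121) = 84.04 km
6: √((86.30)² + (-65.34)²) = √(7447.6900 + 4269.3156) = 108.25 km
7: √((15.64)² + (-39.08)²) = √(244.6096 + 1527.2464) = 42.09 km
8: √((-11.17)² + (47.23)²) = √(124.7689 + 2230.6729) = 48.53 km
9: √((-15.79)² + (-64.94)²) = √(249.3241 + 4217.2036) = 66.83 km
10: √((-42.44)² + (-68.28)²) = √(1801.1536 + 4662.1584) = 80.39 km
Sorted: 7 (42.09 km) < 8 (48.53 km) < 1 (53.82 km) < 9 (66.83 km) < 2 (71.86 km) < …

7, 8, 1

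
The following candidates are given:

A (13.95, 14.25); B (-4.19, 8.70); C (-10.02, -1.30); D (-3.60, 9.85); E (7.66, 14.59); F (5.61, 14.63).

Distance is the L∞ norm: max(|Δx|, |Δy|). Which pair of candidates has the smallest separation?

Pairwise distances:
A–B: max(|-18.14|, |-5.55|) = 18.14
A–C: max(|-23.97|, |-15.55|) = 23.97
A–D: max(|-17.55|, |-4.40|) = 17.55
A–E: max(|-6.29|, |0.34|) = 6.29
A–F: max(|-8.34|, |0.38|) = 8.34
B–C: max(|-5.83|, |-10.00|) = 10.00
B–D: max(|0.59|, |1.15|) = 1.15
B–E: max(|11.85|, |5.89|) = 11.85
B–F: max(|9.80|, |5.93|) = 9.80
C–D: max(|6.42|, |11.15|) = 11.15
C–E: max(|17.68|, |15.89|) = 17.68
C–F: max(|15.63|, |15.93|) = 15.93
D–E: max(|11.26|, |4.74|) = 11.26
D–F: max(|9.21|, |4.78|) = 9.21
E–F: max(|-2.05|, |0.04|) = 2.05
Closest pair: B–D at 1.15.

B and D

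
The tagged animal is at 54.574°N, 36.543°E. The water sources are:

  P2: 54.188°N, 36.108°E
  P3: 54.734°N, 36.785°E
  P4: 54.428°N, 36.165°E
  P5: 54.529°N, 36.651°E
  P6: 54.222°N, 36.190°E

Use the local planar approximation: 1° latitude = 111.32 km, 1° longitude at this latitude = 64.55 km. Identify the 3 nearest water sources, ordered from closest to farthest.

P5, P3, P4

Distances from 54.574°N, 36.543°E:
P2: √((-0.386·111.32)² + (-0.435·64.55)²) = √(1846.37965 + 788.44428) = 51.331 km
P3: √((0.160·111.32)² + (0.242·64.55)²) = √(317.23885 + 244.01877) = 23.691 km
P4: √((-0.146·111.32)² + (-0.378·64.55)²) = √(264.15091 + 595.35512) = 29.317 km
P5: √((-0.045·111.32)² + (0.108·64.55)²) = √(25.09409 + 48.60042) = 8.585 km
P6: √((-0.352·111.32)² + (-0.353·64.55)²) = √(1535.43601 + 519.20863) = 45.328 km
Sorted: P5 (8.585 km) < P3 (23.691 km) < P4 (29.317 km) < P6 (45.328 km) < P2 (51.331 km)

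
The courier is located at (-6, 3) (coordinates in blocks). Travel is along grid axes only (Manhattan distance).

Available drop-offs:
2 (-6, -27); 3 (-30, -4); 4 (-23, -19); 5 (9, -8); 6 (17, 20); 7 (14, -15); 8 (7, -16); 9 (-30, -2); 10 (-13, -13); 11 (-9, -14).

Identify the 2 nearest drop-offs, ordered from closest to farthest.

Distances from (-6, 3):
2: |0| + |-30| = 0 + 30 = 30 blocks
3: |-24| + |-7| = 24 + 7 = 31 blocks
4: |-17| + |-22| = 17 + 22 = 39 blocks
5: |15| + |-11| = 15 + 11 = 26 blocks
6: |23| + |17| = 23 + 17 = 40 blocks
7: |20| + |-18| = 20 + 18 = 38 blocks
8: |13| + |-19| = 13 + 19 = 32 blocks
9: |-24| + |-5| = 24 + 5 = 29 blocks
10: |-7| + |-16| = 7 + 16 = 23 blocks
11: |-3| + |-17| = 3 + 17 = 20 blocks
Sorted: 11 (20 blocks) < 10 (23 blocks) < 5 (26 blocks) < 9 (29 blocks) < …

11, 10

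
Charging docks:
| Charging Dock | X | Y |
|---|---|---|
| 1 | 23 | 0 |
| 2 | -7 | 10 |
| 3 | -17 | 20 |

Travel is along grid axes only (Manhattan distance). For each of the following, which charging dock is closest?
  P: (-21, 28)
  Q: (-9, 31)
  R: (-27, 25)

P at (-21, 28):
  1: |44| + |-28| = 44 + 28 = 72
  2: |14| + |-18| = 14 + 18 = 32
  3: |4| + |-8| = 4 + 8 = 12
  → nearest: 3 (12)
Q at (-9, 31):
  1: |32| + |-31| = 32 + 31 = 63
  2: |2| + |-21| = 2 + 21 = 23
  3: |-8| + |-11| = 8 + 11 = 19
  → nearest: 3 (19)
R at (-27, 25):
  1: |50| + |-25| = 50 + 25 = 75
  2: |20| + |-15| = 20 + 15 = 35
  3: |10| + |-5| = 10 + 5 = 15
  → nearest: 3 (15)

P→3; Q→3; R→3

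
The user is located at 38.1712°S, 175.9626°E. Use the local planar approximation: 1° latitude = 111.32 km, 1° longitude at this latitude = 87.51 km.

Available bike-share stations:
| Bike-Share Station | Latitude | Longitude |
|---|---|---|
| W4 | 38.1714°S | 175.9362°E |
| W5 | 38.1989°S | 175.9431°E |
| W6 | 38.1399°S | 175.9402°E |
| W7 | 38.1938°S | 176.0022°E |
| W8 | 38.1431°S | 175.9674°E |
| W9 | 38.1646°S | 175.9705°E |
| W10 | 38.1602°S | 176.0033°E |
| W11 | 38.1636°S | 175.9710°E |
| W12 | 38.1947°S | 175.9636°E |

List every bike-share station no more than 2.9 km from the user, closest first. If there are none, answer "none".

W9, W11, W4, W12

Distances from 38.1712°S, 175.9626°E:
W4: √((-0.0002·111.32)² + (-0.0264·87.51)²) = √(0.000496 + 5.337320) = 2.3104 km
W5: √((-0.0277·111.32)² + (-0.0195·87.51)²) = √(9.508367 + 2.911955) = 3.5242 km
W6: √((0.0313·111.32)² + (-0.0224·87.51)²) = √(12.140458 + 3.842478) = 3.9979 km
W7: √((-0.0226·111.32)² + (0.0396·87.51)²) = √(6.329411 + 12.008969) = 4.2823 km
W8: √((0.0281·111.32)² + (0.0048·87.51)²) = √(9.784960 + 0.176440) = 3.1562 km
W9: √((0.0066·111.32)² + (0.0079·87.51)²) = √(0.539802 + 0.477936) = 1.0088 km
W10: √((0.0110·111.32)² + (0.0407·87.51)²) = √(1.499449 + 12.685401) = 3.7663 km
W11: √((0.0076·111.32)² + (0.0084·87.51)²) = √(0.715770 + 0.540348) = 1.1208 km
W12: √((-0.0235·111.32)² + (0.0010·87.51)²) = √(6.843561 + 0.007658) = 2.6175 km
Threshold 2.9 km: W9 (1.0088 km), W11 (1.1208 km), W4 (2.3104 km), W12 (2.6175 km) are within range.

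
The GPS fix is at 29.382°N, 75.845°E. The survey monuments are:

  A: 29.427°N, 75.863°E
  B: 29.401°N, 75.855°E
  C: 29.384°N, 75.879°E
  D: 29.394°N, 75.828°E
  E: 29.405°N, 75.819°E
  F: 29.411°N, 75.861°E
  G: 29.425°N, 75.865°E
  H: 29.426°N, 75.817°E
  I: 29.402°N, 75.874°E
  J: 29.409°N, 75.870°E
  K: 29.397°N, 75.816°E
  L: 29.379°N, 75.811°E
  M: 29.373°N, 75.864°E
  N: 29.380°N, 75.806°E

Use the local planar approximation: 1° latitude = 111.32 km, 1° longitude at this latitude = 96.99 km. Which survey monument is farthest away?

H

Distances from 29.382°N, 75.845°E:
A: √((0.045·111.32)² + (0.018·96.99)²) = √(25.09409 + 3.04789) = 5.305 km
B: √((0.019·111.32)² + (0.010·96.99)²) = √(4.47356 + 0.94071) = 2.327 km
C: √((0.002·111.32)² + (0.034·96.99)²) = √(0.04957 + 10.87456) = 3.305 km
D: √((0.012·111.32)² + (-0.017·96.99)²) = √(1.78447 + 2.71864) = 2.122 km
E: √((0.023·111.32)² + (-0.026·96.99)²) = √(6.55544 + 6.35917) = 3.594 km
F: √((0.029·111.32)² + (0.016·96.99)²) = √(10.42179 + 2.40821) = 3.582 km
G: √((0.043·111.32)² + (0.020·96.99)²) = √(22.91307 + 3.76282) = 5.165 km
H: √((0.044·111.32)² + (-0.028·96.99)²) = √(23.99119 + 7.37514) = 5.601 km
I: √((0.020·111.32)² + (0.029·96.99)²) = √(4.95686 + 7.91134) = 3.587 km
J: √((0.027·111.32)² + (0.025·96.99)²) = √(9.03387 + 5.87941) = 3.862 km
K: √((0.015·111.32)² + (-0.029·96.99)²) = √(2.78823 + 7.91134) = 3.271 km
L: √((-0.003·111.32)² + (-0.034·96.99)²) = √(0.11153 + 10.87456) = 3.315 km
M: √((-0.009·111.32)² + (0.019·96.99)²) = √(1.00376 + 3.39595) = 2.098 km
N: √((-0.002·111.32)² + (-0.039·96.99)²) = √(0.04957 + 14.30814) = 3.789 km
Maximum: H at 5.601 km.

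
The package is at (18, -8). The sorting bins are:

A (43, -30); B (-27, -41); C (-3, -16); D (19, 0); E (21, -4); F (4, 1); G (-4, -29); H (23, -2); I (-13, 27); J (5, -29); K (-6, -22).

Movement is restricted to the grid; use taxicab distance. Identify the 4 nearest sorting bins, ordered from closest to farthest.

Distances from (18, -8):
A: 47
B: 78
C: 29
D: 9
E: 7
F: 23
G: 43
H: 11
I: 66
J: 34
K: 38
Sorted: E (7) < D (9) < H (11) < F (23) < C (29) < J (34) < …

E, D, H, F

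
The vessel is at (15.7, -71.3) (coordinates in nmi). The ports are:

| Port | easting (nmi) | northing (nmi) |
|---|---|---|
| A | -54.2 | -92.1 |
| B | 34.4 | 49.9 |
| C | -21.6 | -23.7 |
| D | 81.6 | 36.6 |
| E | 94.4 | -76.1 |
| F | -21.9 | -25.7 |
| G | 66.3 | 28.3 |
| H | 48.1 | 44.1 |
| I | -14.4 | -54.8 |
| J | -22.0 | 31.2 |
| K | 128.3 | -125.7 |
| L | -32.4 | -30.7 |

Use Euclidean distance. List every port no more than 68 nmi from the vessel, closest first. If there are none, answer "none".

I, F, C, L

Distances from (15.7, -71.3):
A: 72.9 nmi
B: 122.6 nmi
C: 60.5 nmi
D: 126.4 nmi
E: 78.8 nmi
F: 59.1 nmi
G: 111.7 nmi
H: 119.9 nmi
I: 34.3 nmi
J: 109.2 nmi
K: 125.1 nmi
L: 62.9 nmi
Threshold 68 nmi: I (34.3 nmi), F (59.1 nmi), C (60.5 nmi), L (62.9 nmi) are within range.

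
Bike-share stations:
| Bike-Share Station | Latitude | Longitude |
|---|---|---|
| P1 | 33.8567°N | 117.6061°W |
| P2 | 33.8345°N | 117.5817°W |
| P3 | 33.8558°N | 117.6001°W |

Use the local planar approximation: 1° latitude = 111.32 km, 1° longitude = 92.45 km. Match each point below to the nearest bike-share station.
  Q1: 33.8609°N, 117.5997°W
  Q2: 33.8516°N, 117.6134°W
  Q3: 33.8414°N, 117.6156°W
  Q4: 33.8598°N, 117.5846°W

Q1→P3; Q2→P1; Q3→P1; Q4→P3

Q1 at 33.8609°N, 117.5997°W:
  P1: 0.7541 km
  P2: 3.3773 km
  P3: 0.5689 km
  → nearest: P3 (0.5689 km)
Q2 at 33.8516°N, 117.6134°W:
  P1: 0.8819 km
  P2: 3.4946 km
  P3: 1.3155 km
  → nearest: P1 (0.8819 km)
Q3 at 33.8414°N, 117.6156°W:
  P1: 1.9163 km
  P2: 3.2268 km
  P3: 2.1501 km
  → nearest: P1 (1.9163 km)
Q4 at 33.8598°N, 117.5846°W:
  P1: 2.0174 km
  P2: 2.8291 km
  P3: 1.5006 km
  → nearest: P3 (1.5006 km)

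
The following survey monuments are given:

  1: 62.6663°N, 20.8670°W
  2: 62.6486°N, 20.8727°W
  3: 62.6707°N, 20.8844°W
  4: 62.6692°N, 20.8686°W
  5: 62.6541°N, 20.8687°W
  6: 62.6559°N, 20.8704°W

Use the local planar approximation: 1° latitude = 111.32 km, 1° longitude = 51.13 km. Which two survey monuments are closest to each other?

Pairwise distances:
1–2: 1.9918 km
1–3: 1.0156 km
1–4: 0.3330 km
1–5: 1.3609 km
1–6: 1.1707 km
2–3: 2.5319 km
2–4: 2.3028 km
2–5: 0.6455 km
2–6: 0.8211 km
3–4: 0.8249 km
3–5: 2.0147 km
3–6: 1.7963 km
4–5: 1.6809 km
4–6: 1.4834 km
5–6: 0.2184 km
Closest pair: 5–6 at 0.2184 km.

5 and 6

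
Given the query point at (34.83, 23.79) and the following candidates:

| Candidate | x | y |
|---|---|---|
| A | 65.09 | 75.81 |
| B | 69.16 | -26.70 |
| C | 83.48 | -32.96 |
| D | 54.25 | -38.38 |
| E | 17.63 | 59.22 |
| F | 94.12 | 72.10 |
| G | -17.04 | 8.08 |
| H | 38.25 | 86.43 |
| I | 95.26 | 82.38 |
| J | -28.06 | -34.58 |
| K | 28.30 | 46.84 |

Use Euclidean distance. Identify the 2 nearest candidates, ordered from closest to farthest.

Distances from (34.83, 23.79):
A: √((30.26)² + (52.02)²) = √(915.6676 + 2706.0804) = 60.18
B: √((34.33)² + (-50.49)²) = √(1178.5489 + 2549.2401) = 61.06
C: √((48.65)² + (-56.75)²) = √(2366.8225 + 3220.5625) = 74.75
D: √((19.42)² + (-62.17)²) = √(377.1364 + 3865.1089) = 65.13
E: √((-17.20)² + (35.43)²) = √(295.8400 + 1255.2849) = 39.38
F: √((59.29)² + (48.31)²) = √(3515.3041 + 2333.8561) = 76.48
G: √((-51.87)² + (-15.71)²) = √(2690.4969 + 246.8041) = 54.20
H: √((3.42)² + (62.64)²) = √(11.6964 + 3923.7696) = 62.73
I: √((60.43)² + (58.59)²) = √(3651.7849 + 3432.7881) = 84.17
J: √((-62.89)² + (-58.37)²) = √(3955.1521 + 3407.0569) = 85.80
K: √((-6.53)² + (23.05)²) = √(42.6409 + 531.3025) = 23.96
Sorted: K (23.96) < E (39.38) < G (54.20) < A (60.18) < …

K, E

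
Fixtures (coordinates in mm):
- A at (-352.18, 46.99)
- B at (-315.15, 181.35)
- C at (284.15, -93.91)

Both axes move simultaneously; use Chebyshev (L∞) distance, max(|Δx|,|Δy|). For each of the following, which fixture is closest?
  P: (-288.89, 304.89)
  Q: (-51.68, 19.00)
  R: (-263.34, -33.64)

P→B; Q→B; R→A

P at (-288.89, 304.89):
  A: 257.90 mm
  B: 123.54 mm
  C: 573.04 mm
  → nearest: B (123.54 mm)
Q at (-51.68, 19.00):
  A: 300.50 mm
  B: 263.47 mm
  C: 335.83 mm
  → nearest: B (263.47 mm)
R at (-263.34, -33.64):
  A: 88.84 mm
  B: 214.99 mm
  C: 547.49 mm
  → nearest: A (88.84 mm)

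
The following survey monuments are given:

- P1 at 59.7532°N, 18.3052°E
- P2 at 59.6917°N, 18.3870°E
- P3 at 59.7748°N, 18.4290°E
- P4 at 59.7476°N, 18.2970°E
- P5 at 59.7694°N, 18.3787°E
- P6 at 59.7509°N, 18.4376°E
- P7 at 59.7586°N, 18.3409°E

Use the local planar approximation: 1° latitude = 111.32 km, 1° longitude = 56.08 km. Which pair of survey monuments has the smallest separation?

P1 and P4

Pairwise distances:
P1–P4: 0.7747 km
P1–P7: 2.0904 km
P5–P7: 2.4370 km
P3–P6: 2.7039 km
P4–P7: 2.7496 km
P3–P5: 2.8842 km
P5–P6: 3.8925 km
P1–P5: 4.4991 km
P4–P5: 5.1847 km
P3–P7: 5.2595 km
P6–P7: 5.4903 km
P2–P6: 7.1751 km
P1–P3: 7.3473 km
P1–P6: 7.4294 km
P2–P7: 7.8833 km
P4–P6: 7.8934 km
P3–P4: 7.9979 km
P2–P4: 8.0123 km
P1–P2: 8.2410 km
P2–P5: 8.6621 km
P2–P3: 9.5458 km
Closest pair: P1–P4 at 0.7747 km.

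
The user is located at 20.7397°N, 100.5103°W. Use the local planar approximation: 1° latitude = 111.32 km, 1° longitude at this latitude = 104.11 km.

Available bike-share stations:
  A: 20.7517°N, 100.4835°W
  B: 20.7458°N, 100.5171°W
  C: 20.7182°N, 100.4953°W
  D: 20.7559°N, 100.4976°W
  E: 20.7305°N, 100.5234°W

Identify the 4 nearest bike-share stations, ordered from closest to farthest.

B, E, D, C

Distances from 20.7397°N, 100.5103°W:
A: 3.0934 km
B: 0.9810 km
C: 2.8578 km
D: 2.2362 km
E: 1.7056 km
Sorted: B (0.9810 km) < E (1.7056 km) < D (2.2362 km) < C (2.8578 km) < A (3.0934 km)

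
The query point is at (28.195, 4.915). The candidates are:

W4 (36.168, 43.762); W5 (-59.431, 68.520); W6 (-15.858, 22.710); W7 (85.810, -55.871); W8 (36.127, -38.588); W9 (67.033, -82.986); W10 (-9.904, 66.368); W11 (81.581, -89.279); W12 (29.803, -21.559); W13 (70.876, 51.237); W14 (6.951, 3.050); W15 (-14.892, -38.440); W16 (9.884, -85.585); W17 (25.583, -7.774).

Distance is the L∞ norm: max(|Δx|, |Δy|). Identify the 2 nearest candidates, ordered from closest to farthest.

Distances from (28.195, 4.915):
W4: max(|7.973|, |38.847|) = 38.847
W5: max(|-87.626|, |63.605|) = 87.626
W6: max(|-44.053|, |17.795|) = 44.053
W7: max(|57.615|, |-60.786|) = 60.786
W8: max(|7.932|, |-43.503|) = 43.503
W9: max(|38.838|, |-87.901|) = 87.901
W10: max(|-38.099|, |61.453|) = 61.453
W11: max(|53.386|, |-94.194|) = 94.194
W12: max(|1.608|, |-26.474|) = 26.474
W13: max(|42.681|, |46.322|) = 46.322
W14: max(|-21.244|, |-1.865|) = 21.244
W15: max(|-43.087|, |-43.355|) = 43.355
W16: max(|-18.311|, |-90.500|) = 90.500
W17: max(|-2.612|, |-12.689|) = 12.689
Sorted: W17 (12.689) < W14 (21.244) < W12 (26.474) < W4 (38.847) < …

W17, W14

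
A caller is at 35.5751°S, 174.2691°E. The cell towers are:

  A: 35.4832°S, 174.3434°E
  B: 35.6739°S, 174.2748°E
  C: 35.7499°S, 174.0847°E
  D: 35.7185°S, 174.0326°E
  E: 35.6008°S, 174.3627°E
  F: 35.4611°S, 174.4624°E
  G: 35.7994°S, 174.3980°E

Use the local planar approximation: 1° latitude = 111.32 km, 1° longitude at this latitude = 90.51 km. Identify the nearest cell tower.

Distances from 35.5751°S, 174.2691°E:
A: √((0.0919·111.32)² + (0.0743·90.51)²) = √(104.659202 + 45.224186) = 12.2427 km
B: √((-0.0988·111.32)² + (0.0057·90.51)²) = √(120.965155 + 0.266160) = 11.0105 km
C: √((-0.1748·111.32)² + (-0.1844·90.51)²) = √(378.642407 + 278.557569) = 25.6359 km
D: √((-0.1434·111.32)² + (-0.2365·90.51)²) = √(254.826564 + 458.200354) = 26.7026 km
E: √((-0.0257·111.32)² + (0.0936·90.51)²) = √(8.184886 + 71.770311) = 8.9418 km
F: √((0.1140·111.32)² + (0.1933·90.51)²) = √(161.048283 + 306.095425) = 21.6135 km
G: √((-0.2243·111.32)² + (0.1289·90.51)²) = √(623.454756 + 136.112799) = 27.5603 km
Minimum: E at 8.9418 km.

E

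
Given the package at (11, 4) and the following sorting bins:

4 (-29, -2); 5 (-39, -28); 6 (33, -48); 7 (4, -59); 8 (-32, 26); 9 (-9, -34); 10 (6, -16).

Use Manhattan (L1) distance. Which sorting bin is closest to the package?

10

Distances from (11, 4):
4: 46
5: 82
6: 74
7: 70
8: 65
9: 58
10: 25
Minimum: 10 at 25.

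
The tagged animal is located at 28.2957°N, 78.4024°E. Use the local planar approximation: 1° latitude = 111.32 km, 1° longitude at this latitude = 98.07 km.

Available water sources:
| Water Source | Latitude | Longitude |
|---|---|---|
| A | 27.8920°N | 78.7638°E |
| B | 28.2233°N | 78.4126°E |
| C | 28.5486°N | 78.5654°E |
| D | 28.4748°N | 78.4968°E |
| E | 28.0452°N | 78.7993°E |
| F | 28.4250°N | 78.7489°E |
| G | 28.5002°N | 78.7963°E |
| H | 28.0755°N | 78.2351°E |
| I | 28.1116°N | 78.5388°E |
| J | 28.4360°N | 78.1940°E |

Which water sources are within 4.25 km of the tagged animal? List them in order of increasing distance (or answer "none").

none

Distances from 28.2957°N, 78.4024°E:
A: √((-0.4037·111.32)² + (0.3614·98.07)²) = √(2019.593174 + 1256.170664) = 57.2343 km
B: √((-0.0724·111.32)² + (0.0102·98.07)²) = √(64.956636 + 1.000628) = 8.1214 km
C: √((0.2529·111.32)² + (0.1630·98.07)²) = √(792.581724 + 255.533333) = 32.3746 km
D: √((0.1791·111.32)² + (0.0944·98.07)²) = √(397.500397 + 85.707009) = 21.9820 km
E: √((-0.2505·111.32)² + (0.3969·98.07)²) = √(777.610034 + 1515.076453) = 47.8820 km
F: √((0.1293·111.32)² + (0.3465·98.07)²) = √(207.177909 + 1154.725691) = 36.9040 km
G: √((0.2045·111.32)² + (0.3939·98.07)²) = √(518.242493 + 1492.259362) = 44.8386 km
H: √((-0.2202·111.32)² + (-0.1673·98.07)²) = √(600.870696 + 269.193291) = 29.4968 km
I: √((-0.1841·111.32)² + (0.1364·98.07)²) = √(420.004528 + 178.937387) = 24.4733 km
J: √((0.1403·111.32)² + (-0.2084·98.07)²) = √(243.928046 + 417.703178) = 25.7222 km
Threshold 4.25 km: none within range.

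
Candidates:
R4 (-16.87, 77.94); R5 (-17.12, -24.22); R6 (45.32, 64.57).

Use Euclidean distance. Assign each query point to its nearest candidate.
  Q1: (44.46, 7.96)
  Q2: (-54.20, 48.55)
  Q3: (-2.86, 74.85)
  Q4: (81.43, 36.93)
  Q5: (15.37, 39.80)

Q1 at (44.46, 7.96):
  R4: √((-61.33)² + (69.98)²) = √(3761.3689 + 4897.2004) = 93.05
  R5: √((-61.58)² + (-32.18)²) = √(3792.0964 + 1035.5524) = 69.48
  R6: √((0.86)² + (56.61)²) = √(0.7396 + 3204.6921) = 56.62
  → nearest: R6 (56.62)
Q2 at (-54.20, 48.55):
  R4: √((37.33)² + (29.39)²) = √(1393.5289 + 863.7721) = 47.51
  R5: √((37.08)² + (-72.77)²) = √(1374.9264 + 5295.4729) = 81.67
  R6: √((99.52)² + (16.02)²) = √(9904.2304 + 256.6404) = 100.80
  → nearest: R4 (47.51)
Q3 at (-2.86, 74.85):
  R4: √((-14.01)² + (3.09)²) = √(196.2801 + 9.5481) = 14.35
  R5: √((-14.26)² + (-99.07)²) = √(203.3476 + 9814.8649) = 100.09
  R6: √((48.18)² + (-10.28)²) = √(2321.3124 + 105.6784) = 49.26
  → nearest: R4 (14.35)
Q4 at (81.43, 36.93):
  R4: √((-98.30)² + (41.01)²) = √(9662.8900 + 1681.8201) = 106.51
  R5: √((-98.55)² + (-61.15)²) = √(9712.1025 + 3739.3225) = 115.98
  R6: √((-36.11)² + (27.64)²) = √(1303.9321 + 763.9696) = 45.47
  → nearest: R6 (45.47)
Q5 at (15.37, 39.80):
  R4: √((-32.24)² + (38.14)²) = √(1039.4176 + 1454.6596) = 49.94
  R5: √((-32.49)² + (-64.02)²) = √(1055.6001 + 4098.5604) = 71.79
  R6: √((29.95)² + (24.77)²) = √(897.0025 + 613.5529) = 38.87
  → nearest: R6 (38.87)

Q1→R6; Q2→R4; Q3→R4; Q4→R6; Q5→R6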